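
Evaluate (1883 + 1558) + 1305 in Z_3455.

1883 + 1558 = 3441
3441 + 1305 = 4746 ≡ 1291 (mod 3455)

1291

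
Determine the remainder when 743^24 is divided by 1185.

166

Using repeated squaring:
24 in binary is 11000, i.e. 24 = 16 + 8.
743^1 ≡ 743 (mod 1185)
743^2 ≡ 743^2 = 552049 ≡ 1024 (mod 1185)
743^4 ≡ 1024^2 = 1048576 ≡ 1036 (mod 1185)
743^8 ≡ 1036^2 = 1073296 ≡ 871 (mod 1185)
743^16 ≡ 871^2 = 758641 ≡ 241 (mod 1185)
743^24 = 743^16 × 743^8 ≡ 241 × 871 (mod 1185).
241 × 871 = 209911 ≡ 166 (mod 1185).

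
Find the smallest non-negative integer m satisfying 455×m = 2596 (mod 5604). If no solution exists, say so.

gcd(455, 5604) = 1, so a unique solution mod 5604 exists.
455⁻¹ ≡ 4631 (mod 5604).
m ≡ 4631×2596 ≡ 1496 (mod 5604).

1496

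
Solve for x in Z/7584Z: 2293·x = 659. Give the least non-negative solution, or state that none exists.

6215

gcd(2293, 7584) = 1, so a unique solution mod 7584 exists.
2293⁻¹ ≡ 2173 (mod 7584).
x ≡ 2173·659 ≡ 6215 (mod 7584).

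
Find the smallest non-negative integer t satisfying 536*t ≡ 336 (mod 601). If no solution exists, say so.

gcd(536, 601) = 1, so a unique solution mod 601 exists.
536⁻¹ ≡ 564 (mod 601).
t ≡ 564*336 ≡ 189 (mod 601).

189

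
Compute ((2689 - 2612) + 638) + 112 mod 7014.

827

2689 - 2612 = 77
77 + 638 = 715
715 + 112 = 827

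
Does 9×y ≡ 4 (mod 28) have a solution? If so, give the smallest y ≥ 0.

gcd(9, 28) = 1, so a unique solution mod 28 exists.
9⁻¹ ≡ 25 (mod 28).
y ≡ 25×4 ≡ 16 (mod 28).

16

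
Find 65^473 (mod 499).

321

473 in binary is 111011001, i.e. 473 = 256 + 128 + 64 + 16 + 8 + 1.
65^1 ≡ 65 (mod 499)
65^2 ≡ 65^2 = 4225 ≡ 233 (mod 499)
65^4 ≡ 233^2 = 54289 ≡ 397 (mod 499)
65^8 ≡ 397^2 = 157609 ≡ 424 (mod 499)
65^16 ≡ 424^2 = 179776 ≡ 136 (mod 499)
65^32 ≡ 136^2 = 18496 ≡ 33 (mod 499)
65^64 ≡ 33^2 = 1089 ≡ 91 (mod 499)
65^128 ≡ 91^2 = 8281 ≡ 297 (mod 499)
65^256 ≡ 297^2 = 88209 ≡ 385 (mod 499)
65^473 = 65^256 * 65^128 * 65^64 * 65^16 * 65^8 * 65^1 ≡ 385 * 297 * 91 * 136 * 424 * 65 (mod 499).
Accumulate the product:
385 * 297 = 114345 ≡ 74
74 * 91 = 6734 ≡ 247
247 * 136 = 33592 ≡ 159
159 * 424 = 67416 ≡ 51
51 * 65 = 3315 ≡ 321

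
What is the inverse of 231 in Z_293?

241

By the extended Euclidean algorithm:
293 = 1×231 + 62
231 = 3×62 + 45
62 = 1×45 + 17
45 = 2×17 + 11
17 = 1×11 + 6
11 = 1×6 + 5
6 = 1×5 + 1
5 = 5×1 + 0
gcd(231, 293) = 1, so the inverse exists.
Back-substitute for 1:
1 = 1×6 − 1×5
  = −1×11 + 2×6
  = 2×17 − 3×11
  = −3×45 + 8×17
  = 8×62 − 11×45
  = −11×231 + 41×62
  = 41×293 − 52×231
So 231⁻¹ ≡ −52 ≡ 241 (mod 293).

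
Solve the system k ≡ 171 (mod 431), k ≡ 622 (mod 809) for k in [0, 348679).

231187

431⁻¹ mod 809: 431*229 ≡ 1 (mod 809), so 431⁻¹ ≡ 229.
k = 171 + 431*((622 − 171)*229 mod 809) = 171 + 431*536 = 231187.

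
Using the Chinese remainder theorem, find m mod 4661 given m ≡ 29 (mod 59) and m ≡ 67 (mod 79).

383

59⁻¹ mod 79: 59×75 ≡ 1 (mod 79), so 59⁻¹ ≡ 75.
m = 29 + 59×((67 − 29)×75 mod 79) = 29 + 59×6 = 383.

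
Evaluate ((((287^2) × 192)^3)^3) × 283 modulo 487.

(287)^2 ≡ 66 (mod 487)
66 × 192 = 12672 ≡ 10 (mod 487)
(10)^3 ≡ 26 (mod 487)
(26)^3 ≡ 44 (mod 487)
44 × 283 = 12452 ≡ 277 (mod 487)

277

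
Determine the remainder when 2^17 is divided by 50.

17 in binary is 10001, i.e. 17 = 16 + 1.
2^1 ≡ 2 (mod 50)
2^2 ≡ 2^2 = 4 (mod 50)
2^4 ≡ 4^2 = 16 (mod 50)
2^8 ≡ 16^2 = 256 ≡ 6 (mod 50)
2^16 ≡ 6^2 = 36 (mod 50)
2^17 = 2^16 × 2^1 ≡ 36 × 2 (mod 50).
36 × 2 = 72 ≡ 22 (mod 50).

22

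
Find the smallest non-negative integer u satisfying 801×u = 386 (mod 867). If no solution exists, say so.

gcd(801, 867) = 3, and 3 does not divide 386.
So the congruence has no solution.

no solution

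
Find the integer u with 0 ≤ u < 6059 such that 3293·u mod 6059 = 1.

2035

Run the extended Euclidean algorithm:
6059 = 1×3293 + 2766
3293 = 1×2766 + 527
2766 = 5×527 + 131
527 = 4×131 + 3
131 = 43×3 + 2
3 = 1×2 + 1
2 = 2×1 + 0
gcd(3293, 6059) = 1, so the inverse exists.
Bézout: 1 = −1106×6059 + 2035×3293.
So 3293⁻¹ ≡ 2035 (mod 6059).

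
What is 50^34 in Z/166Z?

34 in binary is 100010, i.e. 34 = 32 + 2.
50^1 ≡ 50 (mod 166)
50^2 ≡ 50^2 = 2500 ≡ 10 (mod 166)
50^4 ≡ 10^2 = 100 (mod 166)
50^8 ≡ 100^2 = 10000 ≡ 40 (mod 166)
50^16 ≡ 40^2 = 1600 ≡ 106 (mod 166)
50^32 ≡ 106^2 = 11236 ≡ 114 (mod 166)
50^34 = 50^32 × 50^2 ≡ 114 × 10 (mod 166).
114 × 10 = 1140 ≡ 144 (mod 166).

144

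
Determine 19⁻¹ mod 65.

65 = 3*19 + 8
19 = 2*8 + 3
8 = 2*3 + 2
3 = 1*2 + 1
2 = 2*1 + 0
gcd(19, 65) = 1, so the inverse exists.
Back-substitute for 1:
1 = 1*3 − 1*2
  = −1*8 + 3*3
  = 3*19 − 7*8
  = −7*65 + 24*19
So 19⁻¹ ≡ 24 (mod 65).

24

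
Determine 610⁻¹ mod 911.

342

911 = 1*610 + 301
610 = 2*301 + 8
301 = 37*8 + 5
8 = 1*5 + 3
5 = 1*3 + 2
3 = 1*2 + 1
2 = 2*1 + 0
gcd(610, 911) = 1, so the inverse exists.
Back-substitute for 1:
1 = 1*3 − 1*2
  = −1*5 + 2*3
  = 2*8 − 3*5
  = −3*301 + 113*8
  = 113*610 − 229*301
  = −229*911 + 342*610
So 610⁻¹ ≡ 342 (mod 911).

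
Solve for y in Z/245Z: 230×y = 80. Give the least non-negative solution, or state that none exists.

gcd(230, 245) = 5, and 5 | 80, so solutions exist.
Divide through by 5: 46×y mod 49 = 16.
46⁻¹ ≡ 16 (mod 49).
y ≡ 16×16 ≡ 11 (mod 49).
The smallest non-negative solution is y = 11.

11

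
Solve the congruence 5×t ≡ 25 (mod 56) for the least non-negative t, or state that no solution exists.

5

gcd(5, 56) = 1, so a unique solution mod 56 exists.
5⁻¹ ≡ 45 (mod 56).
t ≡ 45×25 ≡ 5 (mod 56).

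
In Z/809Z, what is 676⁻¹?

Run the extended Euclidean algorithm:
809 = 1*676 + 133
676 = 5*133 + 11
133 = 12*11 + 1
11 = 11*1 + 0
gcd(676, 809) = 1, so the inverse exists.
Back-substitute for 1:
1 = 1*133 − 12*11
  = −12*676 + 61*133
  = 61*809 − 73*676
So 676⁻¹ ≡ −73 ≡ 736 (mod 809).

736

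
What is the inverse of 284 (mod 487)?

475

487 = 1·284 + 203
284 = 1·203 + 81
203 = 2·81 + 41
81 = 1·41 + 40
41 = 1·40 + 1
40 = 40·1 + 0
gcd(284, 487) = 1, so the inverse exists.
Back-substitute for 1:
1 = 1·41 − 1·40
  = −1·81 + 2·41
  = 2·203 − 5·81
  = −5·284 + 7·203
  = 7·487 − 12·284
So 284⁻¹ ≡ −12 ≡ 475 (mod 487).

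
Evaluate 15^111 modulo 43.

11

111 in binary is 1101111, i.e. 111 = 64 + 32 + 8 + 4 + 2 + 1.
15^1 ≡ 15 (mod 43)
15^2 ≡ 15^2 = 225 ≡ 10 (mod 43)
15^4 ≡ 10^2 = 100 ≡ 14 (mod 43)
15^8 ≡ 14^2 = 196 ≡ 24 (mod 43)
15^16 ≡ 24^2 = 576 ≡ 17 (mod 43)
15^32 ≡ 17^2 = 289 ≡ 31 (mod 43)
15^64 ≡ 31^2 = 961 ≡ 15 (mod 43)
15^111 = 15^64 * 15^32 * 15^8 * 15^4 * 15^2 * 15^1 ≡ 15 * 31 * 24 * 14 * 10 * 15 (mod 43).
Accumulate the product:
15 * 31 = 465 ≡ 35
35 * 24 = 840 ≡ 23
23 * 14 = 322 ≡ 21
21 * 10 = 210 ≡ 38
38 * 15 = 570 ≡ 11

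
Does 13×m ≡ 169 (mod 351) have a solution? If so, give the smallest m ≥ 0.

gcd(13, 351) = 13, and 13 | 169, so solutions exist.
Divide through by 13: 1×m ≡ 13 (mod 27).
1⁻¹ ≡ 1 (mod 27).
m ≡ 1×13 ≡ 13 (mod 27).
The smallest non-negative solution is m = 13.

13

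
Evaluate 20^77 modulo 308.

48

Compute successive squares:
77 in binary is 1001101, i.e. 77 = 64 + 8 + 4 + 1.
20^1 ≡ 20 (mod 308)
20^2 ≡ 20^2 = 400 ≡ 92 (mod 308)
20^4 ≡ 92^2 = 8464 ≡ 148 (mod 308)
20^8 ≡ 148^2 = 21904 ≡ 36 (mod 308)
20^16 ≡ 36^2 = 1296 ≡ 64 (mod 308)
20^32 ≡ 64^2 = 4096 ≡ 92 (mod 308)
20^64 ≡ 92^2 = 8464 ≡ 148 (mod 308)
20^77 = 20^64 · 20^8 · 20^4 · 20^1 ≡ 148 · 36 · 148 · 20 (mod 308).
Accumulate the product:
148 · 36 = 5328 ≡ 92
92 · 148 = 13616 ≡ 64
64 · 20 = 1280 ≡ 48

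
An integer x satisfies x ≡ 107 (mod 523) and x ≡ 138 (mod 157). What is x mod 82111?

523⁻¹ mod 157: 523·154 ≡ 1 (mod 157), so 523⁻¹ ≡ 154.
x = 107 + 523·((138 − 107)·154 mod 157) = 107 + 523·64 = 33579.
Check: 33579 mod 523 = 107, 33579 mod 157 = 138. ✓

33579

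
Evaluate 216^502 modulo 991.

By square-and-multiply:
216^1 ≡ 216 (mod 991)
216^2 ≡ 216^2 = 46656 ≡ 79 (mod 991)
216^4 ≡ 79^2 = 6241 ≡ 295 (mod 991)
216^8 ≡ 295^2 = 87025 ≡ 808 (mod 991)
216^16 ≡ 808^2 = 652864 ≡ 786 (mod 991)
216^32 ≡ 786^2 = 617796 ≡ 403 (mod 991)
216^64 ≡ 403^2 = 162409 ≡ 876 (mod 991)
216^128 ≡ 876^2 = 767376 ≡ 342 (mod 991)
216^256 ≡ 342^2 = 116964 ≡ 26 (mod 991)
216^502 = 216^256 × 216^128 × 216^64 × 216^32 × 216^16 × 216^4 × 216^2 ≡ 26 × 342 × 876 × 403 × 786 × 295 × 79 (mod 991).
Accumulate the product:
26 × 342 = 8892 ≡ 964
964 × 876 = 844464 ≡ 132
132 × 403 = 53196 ≡ 673
673 × 786 = 528978 ≡ 775
775 × 295 = 228625 ≡ 695
695 × 79 = 54905 ≡ 400

400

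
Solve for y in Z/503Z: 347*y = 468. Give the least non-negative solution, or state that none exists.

500

gcd(347, 503) = 1, so a unique solution mod 503 exists.
347⁻¹ ≡ 345 (mod 503).
y ≡ 345*468 ≡ 500 (mod 503).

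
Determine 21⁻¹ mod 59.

45

59 = 2*21 + 17
21 = 1*17 + 4
17 = 4*4 + 1
4 = 4*1 + 0
gcd(21, 59) = 1, so the inverse exists.
Back-substitute for 1:
1 = 1*17 − 4*4
  = −4*21 + 5*17
  = 5*59 − 14*21
So 21⁻¹ ≡ −14 ≡ 45 (mod 59).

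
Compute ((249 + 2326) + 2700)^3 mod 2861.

249 + 2326 = 2575
2575 + 2700 = 5275 ≡ 2414 (mod 2861)
(2414)^3 ≡ 75 (mod 2861)

75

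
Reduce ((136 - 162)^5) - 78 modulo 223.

136 - 162 = -26 ≡ 197 (mod 223)
(197)^5 ≡ 64 (mod 223)
64 - 78 = -14 ≡ 209 (mod 223)

209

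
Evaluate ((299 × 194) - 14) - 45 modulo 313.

299 × 194 = 58006 ≡ 101 (mod 313)
101 - 14 = 87
87 - 45 = 42

42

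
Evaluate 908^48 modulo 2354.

48 in binary is 110000, i.e. 48 = 32 + 16.
908^1 ≡ 908 (mod 2354)
908^2 ≡ 908^2 = 824464 ≡ 564 (mod 2354)
908^4 ≡ 564^2 = 318096 ≡ 306 (mod 2354)
908^8 ≡ 306^2 = 93636 ≡ 1830 (mod 2354)
908^16 ≡ 1830^2 = 3348900 ≡ 1512 (mod 2354)
908^32 ≡ 1512^2 = 2286144 ≡ 410 (mod 2354)
908^48 = 908^32 × 908^16 ≡ 410 × 1512 (mod 2354).
410 × 1512 = 619920 ≡ 818 (mod 2354).

818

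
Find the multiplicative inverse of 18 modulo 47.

34

By the extended Euclidean algorithm:
47 = 2×18 + 11
18 = 1×11 + 7
11 = 1×7 + 4
7 = 1×4 + 3
4 = 1×3 + 1
3 = 3×1 + 0
gcd(18, 47) = 1, so the inverse exists.
Bézout: 1 = 5×47 − 13×18.
So 18⁻¹ ≡ −13 ≡ 34 (mod 47).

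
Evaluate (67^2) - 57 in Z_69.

(67)^2 ≡ 4 (mod 69)
4 - 57 = -53 ≡ 16 (mod 69)

16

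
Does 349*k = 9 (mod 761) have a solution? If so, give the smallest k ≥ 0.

652

gcd(349, 761) = 1, so a unique solution mod 761 exists.
349⁻¹ ≡ 157 (mod 761).
k ≡ 157*9 ≡ 652 (mod 761).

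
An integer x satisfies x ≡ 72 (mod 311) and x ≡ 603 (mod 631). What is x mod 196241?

311⁻¹ mod 631: 311*140 ≡ 1 (mod 631), so 311⁻¹ ≡ 140.
x = 72 + 311*((603 − 72)*140 mod 631) = 72 + 311*513 = 159615.

159615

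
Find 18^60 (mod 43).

35

Compute successive squares:
60 in binary is 111100, i.e. 60 = 32 + 16 + 8 + 4.
18^1 ≡ 18 (mod 43)
18^2 ≡ 18^2 = 324 ≡ 23 (mod 43)
18^4 ≡ 23^2 = 529 ≡ 13 (mod 43)
18^8 ≡ 13^2 = 169 ≡ 40 (mod 43)
18^16 ≡ 40^2 = 1600 ≡ 9 (mod 43)
18^32 ≡ 9^2 = 81 ≡ 38 (mod 43)
18^60 = 18^32 × 18^16 × 18^8 × 18^4 ≡ 38 × 9 × 40 × 13 (mod 43).
Accumulate the product:
38 × 9 = 342 ≡ 41
41 × 40 = 1640 ≡ 6
6 × 13 = 78 ≡ 35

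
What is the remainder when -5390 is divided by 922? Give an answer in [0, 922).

142

-5390 = -6·922 + 142, so -5390 ≡ 142 (mod 922).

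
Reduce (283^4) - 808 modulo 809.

(283)^4 ≡ 4 (mod 809)
4 - 808 = -804 ≡ 5 (mod 809)

5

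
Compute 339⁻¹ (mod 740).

179

Run the extended Euclidean algorithm:
740 = 2·339 + 62
339 = 5·62 + 29
62 = 2·29 + 4
29 = 7·4 + 1
4 = 4·1 + 0
gcd(339, 740) = 1, so the inverse exists.
Bézout: 1 = −82·740 + 179·339.
So 339⁻¹ ≡ 179 (mod 740).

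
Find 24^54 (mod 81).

By square-and-multiply:
24^1 ≡ 24 (mod 81)
24^2 ≡ 24^2 = 576 ≡ 9 (mod 81)
24^4 ≡ 9^2 = 81 ≡ 0 (mod 81)
24^8 ≡ 0^2 = 0 (mod 81)
24^16 ≡ 0^2 = 0 (mod 81)
24^32 ≡ 0^2 = 0 (mod 81)
24^54 = 24^32 · 24^16 · 24^4 · 24^2 ≡ 0 · 0 · 0 · 9 (mod 81).
Accumulate the product:
0 · 0 = 0
0 · 0 = 0
0 · 9 = 0

0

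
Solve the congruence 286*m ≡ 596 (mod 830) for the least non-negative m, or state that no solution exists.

gcd(286, 830) = 2, and 2 | 596, so solutions exist.
Divide through by 2: 143*m mod 415 = 298.
143⁻¹ ≡ 267 (mod 415).
m ≡ 267*298 ≡ 301 (mod 415).
The smallest non-negative solution is m = 301.

301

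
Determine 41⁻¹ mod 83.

Run the extended Euclidean algorithm:
83 = 2·41 + 1
41 = 41·1 + 0
gcd(41, 83) = 1, so the inverse exists.
Bézout: 1 = 1·83 − 2·41.
So 41⁻¹ ≡ −2 ≡ 81 (mod 83).

81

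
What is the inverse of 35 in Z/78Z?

78 = 2*35 + 8
35 = 4*8 + 3
8 = 2*3 + 2
3 = 1*2 + 1
2 = 2*1 + 0
gcd(35, 78) = 1, so the inverse exists.
Bézout: 1 = −13*78 + 29*35.
So 35⁻¹ ≡ 29 (mod 78).

29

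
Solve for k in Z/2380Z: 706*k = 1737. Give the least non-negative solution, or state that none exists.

no solution

gcd(706, 2380) = 2, and 2 does not divide 1737.
So the congruence has no solution.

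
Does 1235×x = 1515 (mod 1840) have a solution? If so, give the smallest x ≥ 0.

gcd(1235, 1840) = 5, and 5 | 1515, so solutions exist.
Divide through by 5: 247×x mod 368 = 303.
247⁻¹ ≡ 295 (mod 368).
x ≡ 295×303 ≡ 329 (mod 368).
The smallest non-negative solution is x = 329.

329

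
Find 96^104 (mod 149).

46

By square-and-multiply:
104 in binary is 1101000, i.e. 104 = 64 + 32 + 8.
96^1 ≡ 96 (mod 149)
96^2 ≡ 96^2 = 9216 ≡ 127 (mod 149)
96^4 ≡ 127^2 = 16129 ≡ 37 (mod 149)
96^8 ≡ 37^2 = 1369 ≡ 28 (mod 149)
96^16 ≡ 28^2 = 784 ≡ 39 (mod 149)
96^32 ≡ 39^2 = 1521 ≡ 31 (mod 149)
96^64 ≡ 31^2 = 961 ≡ 67 (mod 149)
96^104 = 96^64 * 96^32 * 96^8 ≡ 67 * 31 * 28 (mod 149).
Accumulate the product:
67 * 31 = 2077 ≡ 140
140 * 28 = 3920 ≡ 46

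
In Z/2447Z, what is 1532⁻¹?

583

Apply the Euclidean algorithm and back-substitute:
2447 = 1*1532 + 915
1532 = 1*915 + 617
915 = 1*617 + 298
617 = 2*298 + 21
298 = 14*21 + 4
21 = 5*4 + 1
4 = 4*1 + 0
gcd(1532, 2447) = 1, so the inverse exists.
Bézout: 1 = −365*2447 + 583*1532.
So 1532⁻¹ ≡ 583 (mod 2447).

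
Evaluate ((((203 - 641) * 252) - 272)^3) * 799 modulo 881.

203 - 641 = -438 ≡ 443 (mod 881)
443 * 252 = 111636 ≡ 630 (mod 881)
630 - 272 = 358
(358)^3 ≡ 232 (mod 881)
232 * 799 = 185368 ≡ 358 (mod 881)

358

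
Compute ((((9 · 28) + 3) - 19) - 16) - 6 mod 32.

9 · 28 = 252 ≡ 28 (mod 32)
28 + 3 = 31
31 - 19 = 12
12 - 16 = -4 ≡ 28 (mod 32)
28 - 6 = 22

22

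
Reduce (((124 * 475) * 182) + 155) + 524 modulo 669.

124 * 475 = 58900 ≡ 28 (mod 669)
28 * 182 = 5096 ≡ 413 (mod 669)
413 + 155 = 568
568 + 524 = 1092 ≡ 423 (mod 669)

423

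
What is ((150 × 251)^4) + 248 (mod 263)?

74

150 × 251 = 37650 ≡ 41 (mod 263)
(41)^4 ≡ 89 (mod 263)
89 + 248 = 337 ≡ 74 (mod 263)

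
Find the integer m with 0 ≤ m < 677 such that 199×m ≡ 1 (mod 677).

By the extended Euclidean algorithm:
677 = 3·199 + 80
199 = 2·80 + 39
80 = 2·39 + 2
39 = 19·2 + 1
2 = 2·1 + 0
gcd(199, 677) = 1, so the inverse exists.
Bézout: 1 = −97·677 + 330·199.
So 199⁻¹ ≡ 330 (mod 677).

330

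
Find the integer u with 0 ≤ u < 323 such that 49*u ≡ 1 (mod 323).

By the extended Euclidean algorithm:
323 = 6*49 + 29
49 = 1*29 + 20
29 = 1*20 + 9
20 = 2*9 + 2
9 = 4*2 + 1
2 = 2*1 + 0
gcd(49, 323) = 1, so the inverse exists.
Bézout: 1 = 22*323 − 145*49.
So 49⁻¹ ≡ −145 ≡ 178 (mod 323).

178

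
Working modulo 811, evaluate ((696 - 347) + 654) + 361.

696 - 347 = 349
349 + 654 = 1003 ≡ 192 (mod 811)
192 + 361 = 553

553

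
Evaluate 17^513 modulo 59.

26

17^1 ≡ 17 (mod 59)
17^2 ≡ 17^2 = 289 ≡ 53 (mod 59)
17^4 ≡ 53^2 = 2809 ≡ 36 (mod 59)
17^8 ≡ 36^2 = 1296 ≡ 57 (mod 59)
17^16 ≡ 57^2 = 3249 ≡ 4 (mod 59)
17^32 ≡ 4^2 = 16 (mod 59)
17^64 ≡ 16^2 = 256 ≡ 20 (mod 59)
17^128 ≡ 20^2 = 400 ≡ 46 (mod 59)
17^256 ≡ 46^2 = 2116 ≡ 51 (mod 59)
17^512 ≡ 51^2 = 2601 ≡ 5 (mod 59)
17^513 = 17^512 × 17^1 ≡ 5 × 17 (mod 59).
5 × 17 = 85 ≡ 26 (mod 59).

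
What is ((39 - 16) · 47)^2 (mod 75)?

61

39 - 16 = 23
23 · 47 = 1081 ≡ 31 (mod 75)
(31)^2 ≡ 61 (mod 75)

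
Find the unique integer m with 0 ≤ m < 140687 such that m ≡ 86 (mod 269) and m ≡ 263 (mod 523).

269⁻¹ mod 523: 269*35 ≡ 1 (mod 523), so 269⁻¹ ≡ 35.
m = 86 + 269*((263 − 86)*35 mod 523) = 86 + 269*442 = 118984.

118984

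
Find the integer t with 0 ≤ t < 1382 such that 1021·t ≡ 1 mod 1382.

Run the extended Euclidean algorithm:
1382 = 1*1021 + 361
1021 = 2*361 + 299
361 = 1*299 + 62
299 = 4*62 + 51
62 = 1*51 + 11
51 = 4*11 + 7
11 = 1*7 + 4
7 = 1*4 + 3
4 = 1*3 + 1
3 = 3*1 + 0
gcd(1021, 1382) = 1, so the inverse exists.
Bézout: 1 = 280*1382 − 379*1021.
So 1021⁻¹ ≡ −379 ≡ 1003 (mod 1382).

1003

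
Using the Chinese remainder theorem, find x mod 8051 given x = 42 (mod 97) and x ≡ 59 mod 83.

1885

97⁻¹ mod 83: 97×6 ≡ 1 (mod 83), so 97⁻¹ ≡ 6.
x = 42 + 97×((59 − 42)×6 mod 83) = 42 + 97×19 = 1885.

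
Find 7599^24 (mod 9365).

3861

Using repeated squaring:
7599^1 ≡ 7599 (mod 9365)
7599^2 ≡ 7599^2 = 57744801 ≡ 211 (mod 9365)
7599^4 ≡ 211^2 = 44521 ≡ 7061 (mod 9365)
7599^8 ≡ 7061^2 = 49857721 ≡ 7826 (mod 9365)
7599^16 ≡ 7826^2 = 61246276 ≡ 8541 (mod 9365)
7599^24 = 7599^16 · 7599^8 ≡ 8541 · 7826 (mod 9365).
8541 · 7826 = 66841866 ≡ 3861 (mod 9365).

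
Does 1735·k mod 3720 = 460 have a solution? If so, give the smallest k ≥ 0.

532

gcd(1735, 3720) = 5, and 5 | 460, so solutions exist.
Divide through by 5: 347·k = 92 (mod 744).
347⁻¹ ≡ 491 (mod 744).
k ≡ 491·92 ≡ 532 (mod 744).
The smallest non-negative solution is k = 532.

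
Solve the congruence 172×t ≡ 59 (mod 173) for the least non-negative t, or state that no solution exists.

gcd(172, 173) = 1, so a unique solution mod 173 exists.
172⁻¹ ≡ 172 (mod 173).
t ≡ 172×59 ≡ 114 (mod 173).

114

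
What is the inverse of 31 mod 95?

46

95 = 3×31 + 2
31 = 15×2 + 1
2 = 2×1 + 0
gcd(31, 95) = 1, so the inverse exists.
Back-substitute for 1:
1 = 1×31 − 15×2
  = −15×95 + 46×31
So 31⁻¹ ≡ 46 (mod 95).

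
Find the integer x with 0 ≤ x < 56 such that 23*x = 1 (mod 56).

39

By the extended Euclidean algorithm:
56 = 2×23 + 10
23 = 2×10 + 3
10 = 3×3 + 1
3 = 3×1 + 0
gcd(23, 56) = 1, so the inverse exists.
Bézout: 1 = 7×56 − 17×23.
So 23⁻¹ ≡ −17 ≡ 39 (mod 56).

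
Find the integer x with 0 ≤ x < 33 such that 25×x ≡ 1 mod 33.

4

Run the extended Euclidean algorithm:
33 = 1*25 + 8
25 = 3*8 + 1
8 = 8*1 + 0
gcd(25, 33) = 1, so the inverse exists.
Bézout: 1 = −3*33 + 4*25.
So 25⁻¹ ≡ 4 (mod 33).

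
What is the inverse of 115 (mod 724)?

447

Run the extended Euclidean algorithm:
724 = 6*115 + 34
115 = 3*34 + 13
34 = 2*13 + 8
13 = 1*8 + 5
8 = 1*5 + 3
5 = 1*3 + 2
3 = 1*2 + 1
2 = 2*1 + 0
gcd(115, 724) = 1, so the inverse exists.
Back-substitute for 1:
1 = 1*3 − 1*2
  = −1*5 + 2*3
  = 2*8 − 3*5
  = −3*13 + 5*8
  = 5*34 − 13*13
  = −13*115 + 44*34
  = 44*724 − 277*115
So 115⁻¹ ≡ −277 ≡ 447 (mod 724).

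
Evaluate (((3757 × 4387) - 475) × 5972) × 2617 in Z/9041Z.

6045

3757 × 4387 = 16481959 ≡ 216 (mod 9041)
216 - 475 = -259 ≡ 8782 (mod 9041)
8782 × 5972 = 52446104 ≡ 8304 (mod 9041)
8304 × 2617 = 21731568 ≡ 6045 (mod 9041)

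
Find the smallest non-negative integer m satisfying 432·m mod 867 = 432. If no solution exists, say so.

gcd(432, 867) = 3, and 3 | 432, so solutions exist.
Divide through by 3: 144·m mod 289 = 144.
144⁻¹ ≡ 287 (mod 289).
m ≡ 287·144 ≡ 1 (mod 289).
The smallest non-negative solution is m = 1.

1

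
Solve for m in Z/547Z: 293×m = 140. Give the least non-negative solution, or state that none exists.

456

gcd(293, 547) = 1, so a unique solution mod 547 exists.
293⁻¹ ≡ 519 (mod 547).
m ≡ 519×140 ≡ 456 (mod 547).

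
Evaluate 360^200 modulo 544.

288

Using repeated squaring:
200 in binary is 11001000, i.e. 200 = 128 + 64 + 8.
360^1 ≡ 360 (mod 544)
360^2 ≡ 360^2 = 129600 ≡ 128 (mod 544)
360^4 ≡ 128^2 = 16384 ≡ 64 (mod 544)
360^8 ≡ 64^2 = 4096 ≡ 288 (mod 544)
360^16 ≡ 288^2 = 82944 ≡ 256 (mod 544)
360^32 ≡ 256^2 = 65536 ≡ 256 (mod 544)
360^64 ≡ 256^2 = 65536 ≡ 256 (mod 544)
360^128 ≡ 256^2 = 65536 ≡ 256 (mod 544)
360^200 = 360^128 * 360^64 * 360^8 ≡ 256 * 256 * 288 (mod 544).
Accumulate the product:
256 * 256 = 65536 ≡ 256
256 * 288 = 73728 ≡ 288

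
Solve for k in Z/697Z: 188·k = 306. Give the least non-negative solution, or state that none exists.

187

gcd(188, 697) = 1, so a unique solution mod 697 exists.
188⁻¹ ≡ 545 (mod 697).
k ≡ 545·306 ≡ 187 (mod 697).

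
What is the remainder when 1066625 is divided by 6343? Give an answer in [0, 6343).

1001

1066625 = 168*6343 + 1001, so 1066625 ≡ 1001 (mod 6343).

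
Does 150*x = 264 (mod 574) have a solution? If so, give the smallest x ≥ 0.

151

gcd(150, 574) = 2, and 2 | 264, so solutions exist.
Divide through by 2: 75*x mod 287 = 132.
75⁻¹ ≡ 199 (mod 287).
x ≡ 199*132 ≡ 151 (mod 287).
The smallest non-negative solution is x = 151.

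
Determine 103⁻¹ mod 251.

39

Run the extended Euclidean algorithm:
251 = 2*103 + 45
103 = 2*45 + 13
45 = 3*13 + 6
13 = 2*6 + 1
6 = 6*1 + 0
gcd(103, 251) = 1, so the inverse exists.
Back-substitute for 1:
1 = 1*13 − 2*6
  = −2*45 + 7*13
  = 7*103 − 16*45
  = −16*251 + 39*103
So 103⁻¹ ≡ 39 (mod 251).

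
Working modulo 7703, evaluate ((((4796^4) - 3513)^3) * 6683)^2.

5408

(4796)^4 ≡ 1783 (mod 7703)
1783 - 3513 = -1730 ≡ 5973 (mod 7703)
(5973)^3 ≡ 807 (mod 7703)
807 * 6683 = 5393181 ≡ 1081 (mod 7703)
(1081)^2 ≡ 5408 (mod 7703)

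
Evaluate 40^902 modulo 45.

25

902 in binary is 1110000110, i.e. 902 = 512 + 256 + 128 + 4 + 2.
40^1 ≡ 40 (mod 45)
40^2 ≡ 40^2 = 1600 ≡ 25 (mod 45)
40^4 ≡ 25^2 = 625 ≡ 40 (mod 45)
40^8 ≡ 40^2 = 1600 ≡ 25 (mod 45)
40^16 ≡ 25^2 = 625 ≡ 40 (mod 45)
40^32 ≡ 40^2 = 1600 ≡ 25 (mod 45)
40^64 ≡ 25^2 = 625 ≡ 40 (mod 45)
40^128 ≡ 40^2 = 1600 ≡ 25 (mod 45)
40^256 ≡ 25^2 = 625 ≡ 40 (mod 45)
40^512 ≡ 40^2 = 1600 ≡ 25 (mod 45)
40^902 = 40^512 × 40^256 × 40^128 × 40^4 × 40^2 ≡ 25 × 40 × 25 × 40 × 25 (mod 45).
Accumulate the product:
25 × 40 = 1000 ≡ 10
10 × 25 = 250 ≡ 25
25 × 40 = 1000 ≡ 10
10 × 25 = 250 ≡ 25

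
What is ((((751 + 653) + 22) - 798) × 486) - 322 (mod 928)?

751 + 653 = 1404 ≡ 476 (mod 928)
476 + 22 = 498
498 - 798 = -300 ≡ 628 (mod 928)
628 × 486 = 305208 ≡ 824 (mod 928)
824 - 322 = 502

502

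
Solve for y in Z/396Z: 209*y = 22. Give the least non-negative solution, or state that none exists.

2

gcd(209, 396) = 11, and 11 | 22, so solutions exist.
Divide through by 11: 19*y = 2 (mod 36).
19⁻¹ ≡ 19 (mod 36).
y ≡ 19*2 ≡ 2 (mod 36).
The smallest non-negative solution is y = 2.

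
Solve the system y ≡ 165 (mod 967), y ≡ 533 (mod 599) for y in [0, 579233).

1132

967⁻¹ mod 599: 967×223 ≡ 1 (mod 599), so 967⁻¹ ≡ 223.
y = 165 + 967×((533 − 165)×223 mod 599) = 165 + 967×1 = 1132.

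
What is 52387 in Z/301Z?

52387 = 174·301 + 13, so 52387 ≡ 13 (mod 301).

13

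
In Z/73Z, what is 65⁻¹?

73 = 1·65 + 8
65 = 8·8 + 1
8 = 8·1 + 0
gcd(65, 73) = 1, so the inverse exists.
Bézout: 1 = −8·73 + 9·65.
So 65⁻¹ ≡ 9 (mod 73).

9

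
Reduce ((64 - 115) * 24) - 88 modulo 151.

47

64 - 115 = -51 ≡ 100 (mod 151)
100 * 24 = 2400 ≡ 135 (mod 151)
135 - 88 = 47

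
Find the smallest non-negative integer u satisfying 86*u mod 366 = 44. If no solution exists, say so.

175

gcd(86, 366) = 2, and 2 | 44, so solutions exist.
Divide through by 2: 43*u ≡ 22 (mod 183).
43⁻¹ ≡ 166 (mod 183).
u ≡ 166*22 ≡ 175 (mod 183).
The smallest non-negative solution is u = 175.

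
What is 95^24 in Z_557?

49

Compute successive squares:
24 in binary is 11000, i.e. 24 = 16 + 8.
95^1 ≡ 95 (mod 557)
95^2 ≡ 95^2 = 9025 ≡ 113 (mod 557)
95^4 ≡ 113^2 = 12769 ≡ 515 (mod 557)
95^8 ≡ 515^2 = 265225 ≡ 93 (mod 557)
95^16 ≡ 93^2 = 8649 ≡ 294 (mod 557)
95^24 = 95^16 × 95^8 ≡ 294 × 93 (mod 557).
294 × 93 = 27342 ≡ 49 (mod 557).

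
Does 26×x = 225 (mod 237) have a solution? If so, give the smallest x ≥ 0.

gcd(26, 237) = 1, so a unique solution mod 237 exists.
26⁻¹ ≡ 155 (mod 237).
x ≡ 155×225 ≡ 36 (mod 237).

36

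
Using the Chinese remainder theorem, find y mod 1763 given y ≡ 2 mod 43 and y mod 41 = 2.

2

43⁻¹ mod 41: 43×21 ≡ 1 (mod 41), so 43⁻¹ ≡ 21.
y = 2 + 43×((2 − 2)×21 mod 41) = 2 + 43×0 = 2.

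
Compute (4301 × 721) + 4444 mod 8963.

4267

4301 × 721 = 3101021 ≡ 8786 (mod 8963)
8786 + 4444 = 13230 ≡ 4267 (mod 8963)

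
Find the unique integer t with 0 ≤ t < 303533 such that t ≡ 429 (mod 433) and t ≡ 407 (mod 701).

283611

433⁻¹ mod 701: 433*34 ≡ 1 (mod 701), so 433⁻¹ ≡ 34.
t = 429 + 433*((407 − 429)*34 mod 701) = 429 + 433*654 = 283611.
Check: 283611 mod 433 = 429, 283611 mod 701 = 407. ✓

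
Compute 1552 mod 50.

1552 = 31·50 + 2, so 1552 ≡ 2 (mod 50).

2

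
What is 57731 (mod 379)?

57731 = 152·379 + 123, so 57731 ≡ 123 (mod 379).

123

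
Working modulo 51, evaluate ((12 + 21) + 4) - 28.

9

12 + 21 = 33
33 + 4 = 37
37 - 28 = 9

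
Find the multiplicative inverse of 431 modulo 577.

494

577 = 1×431 + 146
431 = 2×146 + 139
146 = 1×139 + 7
139 = 19×7 + 6
7 = 1×6 + 1
6 = 6×1 + 0
gcd(431, 577) = 1, so the inverse exists.
Back-substitute for 1:
1 = 1×7 − 1×6
  = −1×139 + 20×7
  = 20×146 − 21×139
  = −21×431 + 62×146
  = 62×577 − 83×431
So 431⁻¹ ≡ −83 ≡ 494 (mod 577).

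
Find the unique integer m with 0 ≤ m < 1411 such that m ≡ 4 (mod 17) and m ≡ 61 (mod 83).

310

17⁻¹ mod 83: 17*44 ≡ 1 (mod 83), so 17⁻¹ ≡ 44.
m = 4 + 17*((61 − 4)*44 mod 83) = 4 + 17*18 = 310.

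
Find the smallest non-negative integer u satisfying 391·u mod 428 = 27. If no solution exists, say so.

gcd(391, 428) = 1, so a unique solution mod 428 exists.
391⁻¹ ≡ 347 (mod 428).
u ≡ 347·27 ≡ 381 (mod 428).

381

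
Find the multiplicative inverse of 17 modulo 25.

Apply the Euclidean algorithm and back-substitute:
25 = 1·17 + 8
17 = 2·8 + 1
8 = 8·1 + 0
gcd(17, 25) = 1, so the inverse exists.
Bézout: 1 = −2·25 + 3·17.
So 17⁻¹ ≡ 3 (mod 25).

3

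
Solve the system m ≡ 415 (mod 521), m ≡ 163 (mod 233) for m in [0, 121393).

106178

521⁻¹ mod 233: 521×161 ≡ 1 (mod 233), so 521⁻¹ ≡ 161.
m = 415 + 521×((163 − 415)×161 mod 233) = 415 + 521×203 = 106178.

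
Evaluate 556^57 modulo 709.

Using repeated squaring:
57 in binary is 111001, i.e. 57 = 32 + 16 + 8 + 1.
556^1 ≡ 556 (mod 709)
556^2 ≡ 556^2 = 309136 ≡ 12 (mod 709)
556^4 ≡ 12^2 = 144 (mod 709)
556^8 ≡ 144^2 = 20736 ≡ 175 (mod 709)
556^16 ≡ 175^2 = 30625 ≡ 138 (mod 709)
556^32 ≡ 138^2 = 19044 ≡ 610 (mod 709)
556^57 = 556^32 × 556^16 × 556^8 × 556^1 ≡ 610 × 138 × 175 × 556 (mod 709).
Accumulate the product:
610 × 138 = 84180 ≡ 518
518 × 175 = 90650 ≡ 607
607 × 556 = 337492 ≡ 8

8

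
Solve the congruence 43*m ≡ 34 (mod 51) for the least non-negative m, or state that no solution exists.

34

gcd(43, 51) = 1, so a unique solution mod 51 exists.
43⁻¹ ≡ 19 (mod 51).
m ≡ 19*34 ≡ 34 (mod 51).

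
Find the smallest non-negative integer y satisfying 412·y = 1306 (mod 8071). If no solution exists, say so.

gcd(412, 8071) = 1, so a unique solution mod 8071 exists.
412⁻¹ ≡ 7307 (mod 8071).
y ≡ 7307·1306 ≡ 3020 (mod 8071).

3020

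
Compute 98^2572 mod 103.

98^1 ≡ 98 (mod 103)
98^2 ≡ 98^2 = 9604 ≡ 25 (mod 103)
98^4 ≡ 25^2 = 625 ≡ 7 (mod 103)
98^8 ≡ 7^2 = 49 (mod 103)
98^16 ≡ 49^2 = 2401 ≡ 32 (mod 103)
98^32 ≡ 32^2 = 1024 ≡ 97 (mod 103)
98^64 ≡ 97^2 = 9409 ≡ 36 (mod 103)
98^128 ≡ 36^2 = 1296 ≡ 60 (mod 103)
98^256 ≡ 60^2 = 3600 ≡ 98 (mod 103)
98^512 ≡ 98^2 = 9604 ≡ 25 (mod 103)
98^1024 ≡ 25^2 = 625 ≡ 7 (mod 103)
98^2048 ≡ 7^2 = 49 (mod 103)
98^2572 = 98^2048 * 98^512 * 98^8 * 98^4 ≡ 49 * 25 * 49 * 7 (mod 103).
Accumulate the product:
49 * 25 = 1225 ≡ 92
92 * 49 = 4508 ≡ 79
79 * 7 = 553 ≡ 38

38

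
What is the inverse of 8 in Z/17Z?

Run the extended Euclidean algorithm:
17 = 2·8 + 1
8 = 8·1 + 0
gcd(8, 17) = 1, so the inverse exists.
Bézout: 1 = 1·17 − 2·8.
So 8⁻¹ ≡ −2 ≡ 15 (mod 17).

15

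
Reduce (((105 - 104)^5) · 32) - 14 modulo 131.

18

105 - 104 = 1
(1)^5 ≡ 1 (mod 131)
1 · 32 = 32
32 - 14 = 18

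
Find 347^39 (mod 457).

347

Compute successive squares:
347^1 ≡ 347 (mod 457)
347^2 ≡ 347^2 = 120409 ≡ 218 (mod 457)
347^4 ≡ 218^2 = 47524 ≡ 453 (mod 457)
347^8 ≡ 453^2 = 205209 ≡ 16 (mod 457)
347^16 ≡ 16^2 = 256 (mod 457)
347^32 ≡ 256^2 = 65536 ≡ 185 (mod 457)
347^39 = 347^32 * 347^4 * 347^2 * 347^1 ≡ 185 * 453 * 218 * 347 (mod 457).
Accumulate the product:
185 * 453 = 83805 ≡ 174
174 * 218 = 37932 ≡ 1
1 * 347 = 347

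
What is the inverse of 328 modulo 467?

By the extended Euclidean algorithm:
467 = 1×328 + 139
328 = 2×139 + 50
139 = 2×50 + 39
50 = 1×39 + 11
39 = 3×11 + 6
11 = 1×6 + 5
6 = 1×5 + 1
5 = 5×1 + 0
gcd(328, 467) = 1, so the inverse exists.
Back-substitute for 1:
1 = 1×6 − 1×5
  = −1×11 + 2×6
  = 2×39 − 7×11
  = −7×50 + 9×39
  = 9×139 − 25×50
  = −25×328 + 59×139
  = 59×467 − 84×328
So 328⁻¹ ≡ −84 ≡ 383 (mod 467).

383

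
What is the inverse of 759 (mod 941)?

243

941 = 1*759 + 182
759 = 4*182 + 31
182 = 5*31 + 27
31 = 1*27 + 4
27 = 6*4 + 3
4 = 1*3 + 1
3 = 3*1 + 0
gcd(759, 941) = 1, so the inverse exists.
Back-substitute for 1:
1 = 1*4 − 1*3
  = −1*27 + 7*4
  = 7*31 − 8*27
  = −8*182 + 47*31
  = 47*759 − 196*182
  = −196*941 + 243*759
So 759⁻¹ ≡ 243 (mod 941).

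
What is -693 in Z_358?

-693 = -2*358 + 23, so -693 ≡ 23 (mod 358).

23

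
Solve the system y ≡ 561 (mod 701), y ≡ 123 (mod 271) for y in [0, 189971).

701⁻¹ mod 271: 701*75 ≡ 1 (mod 271), so 701⁻¹ ≡ 75.
y = 561 + 701*((123 − 561)*75 mod 271) = 561 + 701*212 = 149173.

149173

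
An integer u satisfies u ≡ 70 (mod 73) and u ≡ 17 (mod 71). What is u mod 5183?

73⁻¹ mod 71: 73×36 ≡ 1 (mod 71), so 73⁻¹ ≡ 36.
u = 70 + 73×((17 − 70)×36 mod 71) = 70 + 73×9 = 727.

727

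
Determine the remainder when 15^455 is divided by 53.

15^1 ≡ 15 (mod 53)
15^2 ≡ 15^2 = 225 ≡ 13 (mod 53)
15^4 ≡ 13^2 = 169 ≡ 10 (mod 53)
15^8 ≡ 10^2 = 100 ≡ 47 (mod 53)
15^16 ≡ 47^2 = 2209 ≡ 36 (mod 53)
15^32 ≡ 36^2 = 1296 ≡ 24 (mod 53)
15^64 ≡ 24^2 = 576 ≡ 46 (mod 53)
15^128 ≡ 46^2 = 2116 ≡ 49 (mod 53)
15^256 ≡ 49^2 = 2401 ≡ 16 (mod 53)
15^455 = 15^256 * 15^128 * 15^64 * 15^4 * 15^2 * 15^1 ≡ 16 * 49 * 46 * 10 * 13 * 15 (mod 53).
Accumulate the product:
16 * 49 = 784 ≡ 42
42 * 46 = 1932 ≡ 24
24 * 10 = 240 ≡ 28
28 * 13 = 364 ≡ 46
46 * 15 = 690 ≡ 1

1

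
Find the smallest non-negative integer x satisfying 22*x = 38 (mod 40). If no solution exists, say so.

9

gcd(22, 40) = 2, and 2 | 38, so solutions exist.
Divide through by 2: 11*x mod 20 = 19.
11⁻¹ ≡ 11 (mod 20).
x ≡ 11*19 ≡ 9 (mod 20).
The smallest non-negative solution is x = 9.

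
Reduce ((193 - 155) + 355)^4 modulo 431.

193 - 155 = 38
38 + 355 = 393
(393)^4 ≡ 389 (mod 431)

389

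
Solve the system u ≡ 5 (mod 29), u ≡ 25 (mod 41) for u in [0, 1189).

353

29⁻¹ mod 41: 29*17 ≡ 1 (mod 41), so 29⁻¹ ≡ 17.
u = 5 + 29*((25 − 5)*17 mod 41) = 5 + 29*12 = 353.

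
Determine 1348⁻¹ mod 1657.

1228

Run the extended Euclidean algorithm:
1657 = 1·1348 + 309
1348 = 4·309 + 112
309 = 2·112 + 85
112 = 1·85 + 27
85 = 3·27 + 4
27 = 6·4 + 3
4 = 1·3 + 1
3 = 3·1 + 0
gcd(1348, 1657) = 1, so the inverse exists.
Bézout: 1 = 349·1657 − 429·1348.
So 1348⁻¹ ≡ −429 ≡ 1228 (mod 1657).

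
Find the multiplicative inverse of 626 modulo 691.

691 = 1*626 + 65
626 = 9*65 + 41
65 = 1*41 + 24
41 = 1*24 + 17
24 = 1*17 + 7
17 = 2*7 + 3
7 = 2*3 + 1
3 = 3*1 + 0
gcd(626, 691) = 1, so the inverse exists.
Back-substitute for 1:
1 = 1*7 − 2*3
  = −2*17 + 5*7
  = 5*24 − 7*17
  = −7*41 + 12*24
  = 12*65 − 19*41
  = −19*626 + 183*65
  = 183*691 − 202*626
So 626⁻¹ ≡ −202 ≡ 489 (mod 691).

489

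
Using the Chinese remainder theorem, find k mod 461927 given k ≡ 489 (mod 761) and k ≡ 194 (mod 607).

259990

761⁻¹ mod 607: 761*540 ≡ 1 (mod 607), so 761⁻¹ ≡ 540.
k = 489 + 761*((194 − 489)*540 mod 607) = 489 + 761*341 = 259990.
Check: 259990 mod 761 = 489, 259990 mod 607 = 194. ✓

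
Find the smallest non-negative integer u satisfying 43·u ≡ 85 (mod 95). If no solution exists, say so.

55

gcd(43, 95) = 1, so a unique solution mod 95 exists.
43⁻¹ ≡ 42 (mod 95).
u ≡ 42·85 ≡ 55 (mod 95).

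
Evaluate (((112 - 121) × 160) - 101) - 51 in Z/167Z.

112 - 121 = -9 ≡ 158 (mod 167)
158 × 160 = 25280 ≡ 63 (mod 167)
63 - 101 = -38 ≡ 129 (mod 167)
129 - 51 = 78

78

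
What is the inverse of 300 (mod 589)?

375

By the extended Euclidean algorithm:
589 = 1·300 + 289
300 = 1·289 + 11
289 = 26·11 + 3
11 = 3·3 + 2
3 = 1·2 + 1
2 = 2·1 + 0
gcd(300, 589) = 1, so the inverse exists.
Bézout: 1 = 109·589 − 214·300.
So 300⁻¹ ≡ −214 ≡ 375 (mod 589).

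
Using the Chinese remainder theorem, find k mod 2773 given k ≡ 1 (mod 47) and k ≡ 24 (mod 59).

47⁻¹ mod 59: 47·54 ≡ 1 (mod 59), so 47⁻¹ ≡ 54.
k = 1 + 47·((24 − 1)·54 mod 59) = 1 + 47·3 = 142.

142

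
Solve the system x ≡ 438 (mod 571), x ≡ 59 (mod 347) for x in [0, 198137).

571⁻¹ mod 347: 571×268 ≡ 1 (mod 347), so 571⁻¹ ≡ 268.
x = 438 + 571×((59 − 438)×268 mod 347) = 438 + 571×99 = 56967.

56967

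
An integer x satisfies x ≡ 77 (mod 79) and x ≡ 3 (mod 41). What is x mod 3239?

946

79⁻¹ mod 41: 79×27 ≡ 1 (mod 41), so 79⁻¹ ≡ 27.
x = 77 + 79×((3 − 77)×27 mod 41) = 77 + 79×11 = 946.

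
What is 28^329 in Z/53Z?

Using repeated squaring:
329 in binary is 101001001, i.e. 329 = 256 + 64 + 8 + 1.
28^1 ≡ 28 (mod 53)
28^2 ≡ 28^2 = 784 ≡ 42 (mod 53)
28^4 ≡ 42^2 = 1764 ≡ 15 (mod 53)
28^8 ≡ 15^2 = 225 ≡ 13 (mod 53)
28^16 ≡ 13^2 = 169 ≡ 10 (mod 53)
28^32 ≡ 10^2 = 100 ≡ 47 (mod 53)
28^64 ≡ 47^2 = 2209 ≡ 36 (mod 53)
28^128 ≡ 36^2 = 1296 ≡ 24 (mod 53)
28^256 ≡ 24^2 = 576 ≡ 46 (mod 53)
28^329 = 28^256 × 28^64 × 28^8 × 28^1 ≡ 46 × 36 × 13 × 28 (mod 53).
Accumulate the product:
46 × 36 = 1656 ≡ 13
13 × 13 = 169 ≡ 10
10 × 28 = 280 ≡ 15

15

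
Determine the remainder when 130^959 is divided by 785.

360

Compute successive squares:
130^1 ≡ 130 (mod 785)
130^2 ≡ 130^2 = 16900 ≡ 415 (mod 785)
130^4 ≡ 415^2 = 172225 ≡ 310 (mod 785)
130^8 ≡ 310^2 = 96100 ≡ 330 (mod 785)
130^16 ≡ 330^2 = 108900 ≡ 570 (mod 785)
130^32 ≡ 570^2 = 324900 ≡ 695 (mod 785)
130^64 ≡ 695^2 = 483025 ≡ 250 (mod 785)
130^128 ≡ 250^2 = 62500 ≡ 485 (mod 785)
130^256 ≡ 485^2 = 235225 ≡ 510 (mod 785)
130^512 ≡ 510^2 = 260100 ≡ 265 (mod 785)
130^959 = 130^512 * 130^256 * 130^128 * 130^32 * 130^16 * 130^8 * 130^4 * 130^2 * 130^1 ≡ 265 * 510 * 485 * 695 * 570 * 330 * 310 * 415 * 130 (mod 785).
Accumulate the product:
265 * 510 = 135150 ≡ 130
130 * 485 = 63050 ≡ 250
250 * 695 = 173750 ≡ 265
265 * 570 = 151050 ≡ 330
330 * 330 = 108900 ≡ 570
570 * 310 = 176700 ≡ 75
75 * 415 = 31125 ≡ 510
510 * 130 = 66300 ≡ 360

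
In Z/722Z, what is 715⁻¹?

Run the extended Euclidean algorithm:
722 = 1×715 + 7
715 = 102×7 + 1
7 = 7×1 + 0
gcd(715, 722) = 1, so the inverse exists.
Back-substitute for 1:
1 = 1×715 − 102×7
  = −102×722 + 103×715
So 715⁻¹ ≡ 103 (mod 722).

103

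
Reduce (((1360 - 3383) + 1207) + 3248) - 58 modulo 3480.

1360 - 3383 = -2023 ≡ 1457 (mod 3480)
1457 + 1207 = 2664
2664 + 3248 = 5912 ≡ 2432 (mod 3480)
2432 - 58 = 2374

2374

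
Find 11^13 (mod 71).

By square-and-multiply:
13 in binary is 1101, i.e. 13 = 8 + 4 + 1.
11^1 ≡ 11 (mod 71)
11^2 ≡ 11^2 = 121 ≡ 50 (mod 71)
11^4 ≡ 50^2 = 2500 ≡ 15 (mod 71)
11^8 ≡ 15^2 = 225 ≡ 12 (mod 71)
11^13 = 11^8 × 11^4 × 11^1 ≡ 12 × 15 × 11 (mod 71).
Accumulate the product:
12 × 15 = 180 ≡ 38
38 × 11 = 418 ≡ 63

63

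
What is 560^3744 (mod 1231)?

64

By square-and-multiply:
3744 in binary is 111010100000, i.e. 3744 = 2048 + 1024 + 512 + 128 + 32.
560^1 ≡ 560 (mod 1231)
560^2 ≡ 560^2 = 313600 ≡ 926 (mod 1231)
560^4 ≡ 926^2 = 857476 ≡ 700 (mod 1231)
560^8 ≡ 700^2 = 490000 ≡ 62 (mod 1231)
560^16 ≡ 62^2 = 3844 ≡ 151 (mod 1231)
560^32 ≡ 151^2 = 22801 ≡ 643 (mod 1231)
560^64 ≡ 643^2 = 413449 ≡ 1064 (mod 1231)
560^128 ≡ 1064^2 = 1132096 ≡ 807 (mod 1231)
560^256 ≡ 807^2 = 651249 ≡ 50 (mod 1231)
560^512 ≡ 50^2 = 2500 ≡ 38 (mod 1231)
560^1024 ≡ 38^2 = 1444 ≡ 213 (mod 1231)
560^2048 ≡ 213^2 = 45369 ≡ 1053 (mod 1231)
560^3744 = 560^2048 × 560^1024 × 560^512 × 560^128 × 560^32 ≡ 1053 × 213 × 38 × 807 × 643 (mod 1231).
Accumulate the product:
1053 × 213 = 224289 ≡ 247
247 × 38 = 9386 ≡ 769
769 × 807 = 620583 ≡ 159
159 × 643 = 102237 ≡ 64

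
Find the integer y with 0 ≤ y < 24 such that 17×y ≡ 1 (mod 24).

Apply the Euclidean algorithm and back-substitute:
24 = 1*17 + 7
17 = 2*7 + 3
7 = 2*3 + 1
3 = 3*1 + 0
gcd(17, 24) = 1, so the inverse exists.
Bézout: 1 = 5*24 − 7*17.
So 17⁻¹ ≡ −7 ≡ 17 (mod 24).

17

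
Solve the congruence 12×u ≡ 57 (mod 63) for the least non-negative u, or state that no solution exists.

gcd(12, 63) = 3, and 3 | 57, so solutions exist.
Divide through by 3: 4×u mod 21 = 19.
4⁻¹ ≡ 16 (mod 21).
u ≡ 16×19 ≡ 10 (mod 21).
The smallest non-negative solution is u = 10.

10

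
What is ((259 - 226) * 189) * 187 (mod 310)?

99

259 - 226 = 33
33 * 189 = 6237 ≡ 37 (mod 310)
37 * 187 = 6919 ≡ 99 (mod 310)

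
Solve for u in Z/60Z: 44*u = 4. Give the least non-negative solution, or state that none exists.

gcd(44, 60) = 4, and 4 | 4, so solutions exist.
Divide through by 4: 11*u ≡ 1 (mod 15).
11⁻¹ ≡ 11 (mod 15).
u ≡ 11*1 ≡ 11 (mod 15).
The smallest non-negative solution is u = 11.

11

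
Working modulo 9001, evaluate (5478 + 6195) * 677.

8744

5478 + 6195 = 11673 ≡ 2672 (mod 9001)
2672 * 677 = 1808944 ≡ 8744 (mod 9001)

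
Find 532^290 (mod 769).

258

532^1 ≡ 532 (mod 769)
532^2 ≡ 532^2 = 283024 ≡ 32 (mod 769)
532^4 ≡ 32^2 = 1024 ≡ 255 (mod 769)
532^8 ≡ 255^2 = 65025 ≡ 429 (mod 769)
532^16 ≡ 429^2 = 184041 ≡ 250 (mod 769)
532^32 ≡ 250^2 = 62500 ≡ 211 (mod 769)
532^64 ≡ 211^2 = 44521 ≡ 688 (mod 769)
532^128 ≡ 688^2 = 473344 ≡ 409 (mod 769)
532^256 ≡ 409^2 = 167281 ≡ 408 (mod 769)
532^290 = 532^256 × 532^32 × 532^2 ≡ 408 × 211 × 32 (mod 769).
Accumulate the product:
408 × 211 = 86088 ≡ 729
729 × 32 = 23328 ≡ 258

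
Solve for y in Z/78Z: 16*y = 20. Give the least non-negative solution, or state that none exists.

gcd(16, 78) = 2, and 2 | 20, so solutions exist.
Divide through by 2: 8*y ≡ 10 mod 39.
8⁻¹ ≡ 5 (mod 39).
y ≡ 5*10 ≡ 11 (mod 39).
The smallest non-negative solution is y = 11.

11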